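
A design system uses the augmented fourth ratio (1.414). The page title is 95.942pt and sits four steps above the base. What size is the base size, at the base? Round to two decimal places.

The gap is 0 − (4) = -4 steps, so the factor is 1.414^-4.
95.942 ÷ 1.414⁴ = 95.942 ÷ 3.99758 ≈ 24.000

24.00pt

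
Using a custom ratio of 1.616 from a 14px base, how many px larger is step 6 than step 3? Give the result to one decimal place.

Step 3: 14.0 × 1.616³ = 59.082px
Step 6: 14.0 × 1.616⁶ = 249.331px
Difference: 249.331 − 59.082 = 190.249px

190.2px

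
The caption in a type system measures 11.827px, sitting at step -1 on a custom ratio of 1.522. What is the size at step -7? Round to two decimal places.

0.95px

Moving from step -1 to step -7 is 6 steps down, so divide by r⁶.
11.827 ÷ 1.522⁶ = 11.827 ÷ 12.43048 ≈ 0.951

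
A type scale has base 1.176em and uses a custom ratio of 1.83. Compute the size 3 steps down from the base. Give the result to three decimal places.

0.192em

1.176 ÷ 1.83³ = 1.176 ÷ 6.12849 ≈ 0.192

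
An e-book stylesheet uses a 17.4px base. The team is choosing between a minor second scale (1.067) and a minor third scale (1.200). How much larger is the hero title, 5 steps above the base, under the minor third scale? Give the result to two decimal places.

19.23px

Minor second: 17.4 × 1.067⁵ = 24.0642px
Minor third: 17.4 × 1.200⁵ = 43.2968px
Difference: 43.2968 − 24.0642 = 19.2326px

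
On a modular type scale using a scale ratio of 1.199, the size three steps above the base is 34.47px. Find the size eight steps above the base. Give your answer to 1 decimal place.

34.47 × 1.199⁵ = 34.47 × 2.47797 ≈ 85.416

85.4px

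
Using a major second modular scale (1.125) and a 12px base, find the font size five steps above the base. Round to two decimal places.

21.62px

Every step multiplies by the scale ratio.
12.0 × 1.125⁵ = 12.0 × 1.80203 ≈ 21.62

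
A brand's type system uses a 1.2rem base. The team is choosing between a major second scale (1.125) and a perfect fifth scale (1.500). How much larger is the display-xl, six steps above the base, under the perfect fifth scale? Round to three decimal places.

11.236rem

Major second: 1.2 × 1.125⁶ = 2.43274rem
Perfect fifth: 1.2 × 1.500⁶ = 13.66875rem
Difference: 13.66875 − 2.43274 = 11.23601rem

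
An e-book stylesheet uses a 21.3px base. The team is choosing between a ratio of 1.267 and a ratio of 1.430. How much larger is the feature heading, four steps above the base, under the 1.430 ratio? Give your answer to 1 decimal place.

34.2px

At 1.267: 21.3 × 1.267⁴ = 54.889px
At 1.430: 21.3 × 1.430⁴ = 89.068px
Difference: 89.068 − 54.889 = 34.179px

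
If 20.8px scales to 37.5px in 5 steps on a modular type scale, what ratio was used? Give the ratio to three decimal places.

The ratio satisfies 20.8 × r⁵ = 37.5, so r = (37.5 / 20.8)^(1/5).
r = 1.8029^(1/5) ≈ 1.1251

1.125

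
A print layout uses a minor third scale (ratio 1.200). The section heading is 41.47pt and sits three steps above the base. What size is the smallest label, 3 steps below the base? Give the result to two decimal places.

The gap is -3 − (3) = -6 steps, so the factor is 1.200^-6.
41.47 ÷ 1.200⁶ = 41.47 ÷ 2.98598 ≈ 13.888

13.89pt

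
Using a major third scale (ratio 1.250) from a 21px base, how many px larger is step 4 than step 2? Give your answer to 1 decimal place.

Step 2: 21.0 × 1.250² = 32.812px
Step 4: 21.0 × 1.250⁴ = 51.270px
Difference: 51.270 − 32.812 = 18.458px

18.5px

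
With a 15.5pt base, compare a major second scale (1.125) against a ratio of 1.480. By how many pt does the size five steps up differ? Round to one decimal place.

82.1pt

Major second: 15.5 × 1.125⁵ = 27.932pt
At 1.480: 15.5 × 1.480⁵ = 110.063pt
Difference: 110.063 − 27.932 = 82.131pt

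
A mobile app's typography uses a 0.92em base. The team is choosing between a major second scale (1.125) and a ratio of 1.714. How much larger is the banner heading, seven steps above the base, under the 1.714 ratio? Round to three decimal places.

37.884em

Major second: 0.92 × 1.125⁷ = 2.09824em
At 1.714: 0.92 × 1.714⁷ = 39.98191em
Difference: 39.98191 − 2.09824 = 37.88367em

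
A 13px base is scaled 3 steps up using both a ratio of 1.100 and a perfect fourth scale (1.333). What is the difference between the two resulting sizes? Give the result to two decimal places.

At 1.100: 13.0 × 1.100³ = 17.3030px
Perfect fourth: 13.0 × 1.333³ = 30.7917px
Difference: 30.7917 − 17.3030 = 13.4887px

13.49px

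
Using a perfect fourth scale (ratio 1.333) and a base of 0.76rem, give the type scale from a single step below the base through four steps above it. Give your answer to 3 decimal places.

0.570rem, 0.760rem, 1.013rem, 1.350rem, 1.800rem, 2.400rem

Step -1: 0.76 ÷ 1.333 = 0.570
Step 0: 0.76rem
Step 1: 0.76 × 1.333 = 1.013
Step 2: 0.76 × 1.333² = 1.350
Step 3: 0.76 × 1.333³ = 1.800
Step 4: 0.76 × 1.333⁴ = 2.400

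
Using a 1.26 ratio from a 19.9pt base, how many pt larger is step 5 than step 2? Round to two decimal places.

31.61pt

Step 2: 19.9 × 1.26² = 31.5932pt
Step 5: 19.9 × 1.26⁵ = 63.1984pt
Difference: 63.1984 − 31.5932 = 31.6052pt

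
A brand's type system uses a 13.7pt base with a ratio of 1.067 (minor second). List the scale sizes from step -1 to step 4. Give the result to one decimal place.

Step -1: 13.7 ÷ 1.067 = 12.8
Step 0: 13.7pt
Step 1: 13.7 × 1.067 = 14.6
Step 2: 13.7 × 1.067² = 15.6
Step 3: 13.7 × 1.067³ = 16.6
Step 4: 13.7 × 1.067⁴ = 17.8

12.8pt, 13.7pt, 14.6pt, 15.6pt, 16.6pt, 17.8pt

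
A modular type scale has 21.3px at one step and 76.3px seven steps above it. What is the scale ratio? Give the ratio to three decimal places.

r⁷ = 76.3 / 21.3, so r = (76.3/21.3)^(1/7).
r = 3.5822^(1/7) ≈ 1.2000

1.200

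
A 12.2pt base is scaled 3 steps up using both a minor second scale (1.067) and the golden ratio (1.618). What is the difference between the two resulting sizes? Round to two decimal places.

Minor second: 12.2 × 1.067³ = 14.8202pt
Golden ratio: 12.2 × 1.618³ = 51.6768pt
Difference: 51.6768 − 14.8202 = 36.8566pt

36.86pt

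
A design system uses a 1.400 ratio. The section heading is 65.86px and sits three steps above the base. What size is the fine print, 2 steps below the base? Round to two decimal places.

12.25px

65.86 ÷ 1.400⁵ = 65.86 ÷ 5.37824 ≈ 12.246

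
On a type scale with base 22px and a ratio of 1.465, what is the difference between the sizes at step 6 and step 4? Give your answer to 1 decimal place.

Step 4: 22.0 × 1.465⁴ = 101.338px
Step 6: 22.0 × 1.465⁶ = 217.495px
Difference: 217.495 − 101.338 = 116.157px

116.2px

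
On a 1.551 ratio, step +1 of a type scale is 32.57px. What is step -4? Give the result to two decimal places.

The gap is -4 − (1) = -5 steps, so the factor is 1.551^-5.
32.57 ÷ 1.551⁵ = 32.57 ÷ 8.97551 ≈ 3.629

3.63px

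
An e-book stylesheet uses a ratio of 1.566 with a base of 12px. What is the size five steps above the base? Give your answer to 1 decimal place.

12.0 × 1.566⁵ = 12.0 × 9.41800 ≈ 113.02

113.0px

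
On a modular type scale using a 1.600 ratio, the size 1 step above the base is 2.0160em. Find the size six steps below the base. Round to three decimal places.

The gap is -6 − (1) = -7 steps, so the factor is 1.600^-7.
2.0160 ÷ 1.600⁷ = 2.0160 ÷ 26.84355 ≈ 0.075

0.075em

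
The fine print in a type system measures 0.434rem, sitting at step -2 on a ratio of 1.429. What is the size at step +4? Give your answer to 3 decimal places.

The gap is 4 − (-2) = 6 steps, so the factor is 1.429^6.
0.434 × 1.429⁶ = 0.434 × 8.51517 ≈ 3.696

3.696rem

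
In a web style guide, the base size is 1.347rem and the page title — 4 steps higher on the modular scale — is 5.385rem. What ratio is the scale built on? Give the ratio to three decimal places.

The ratio satisfies 1.347 × r⁴ = 5.385, so r = (5.385 / 1.347)^(1/4).
r = 3.9978^(1/4) ≈ 1.4140

1.414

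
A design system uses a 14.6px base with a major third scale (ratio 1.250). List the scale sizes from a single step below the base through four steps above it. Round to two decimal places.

Step -1: 14.6 ÷ 1.250 = 11.68
Step 0: 14.6px
Step 1: 14.6 × 1.250 = 18.25
Step 2: 14.6 × 1.250² = 22.81
Step 3: 14.6 × 1.250³ = 28.52
Step 4: 14.6 × 1.250⁴ = 35.64

11.68px, 14.60px, 18.25px, 22.81px, 28.52px, 35.64px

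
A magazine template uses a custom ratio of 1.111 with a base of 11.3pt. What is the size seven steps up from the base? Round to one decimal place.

A modular type scale is a geometric sequence: sizeₙ = base × rⁿ.
11.3 × 1.111⁷ = 11.3 × 2.08929 ≈ 23.61

23.6pt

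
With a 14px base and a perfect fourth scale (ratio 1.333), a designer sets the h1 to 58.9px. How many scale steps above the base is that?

1.333ⁿ = 58.9 / 14 = 4.2071
n = ln(4.2071) / ln(1.333) = 1.4368 / 0.2874 ≈ 5.00

5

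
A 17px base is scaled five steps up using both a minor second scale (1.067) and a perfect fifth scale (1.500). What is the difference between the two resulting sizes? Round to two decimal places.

105.58px

Minor second: 17.0 × 1.067⁵ = 23.5110px
Perfect fifth: 17.0 × 1.500⁵ = 129.0938px
Difference: 129.0938 − 23.5110 = 105.5828px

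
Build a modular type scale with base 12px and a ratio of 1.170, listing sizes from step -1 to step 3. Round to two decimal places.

Step -1: 12.0 ÷ 1.170 = 10.26
Step 0: 12px
Step 1: 12.0 × 1.170 = 14.04
Step 2: 12.0 × 1.170² = 16.43
Step 3: 12.0 × 1.170³ = 19.22

10.26px, 12.00px, 14.04px, 16.43px, 19.22px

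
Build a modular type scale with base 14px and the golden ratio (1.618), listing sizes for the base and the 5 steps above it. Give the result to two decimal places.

Step 0: 14px
Step 1: 14.0 × 1.618 = 22.65
Step 2: 14.0 × 1.618² = 36.65
Step 3: 14.0 × 1.618³ = 59.30
Step 4: 14.0 × 1.618⁴ = 95.95
Step 5: 14.0 × 1.618⁵ = 155.25

14.00px, 22.65px, 36.65px, 59.30px, 95.95px, 155.25px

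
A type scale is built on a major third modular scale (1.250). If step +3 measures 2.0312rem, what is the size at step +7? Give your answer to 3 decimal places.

2.0312 × 1.250⁴ = 2.0312 × 2.44141 ≈ 4.959

4.959rem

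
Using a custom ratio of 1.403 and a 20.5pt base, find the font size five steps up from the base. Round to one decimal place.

111.4pt

20.5 × 1.403⁵ = 20.5 × 5.43611 ≈ 111.44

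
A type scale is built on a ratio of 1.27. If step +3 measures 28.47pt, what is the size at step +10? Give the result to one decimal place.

28.47 × 1.27⁷ = 28.47 × 5.32876 ≈ 151.710

151.7pt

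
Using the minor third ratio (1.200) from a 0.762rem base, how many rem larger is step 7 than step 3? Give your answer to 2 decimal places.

Step 3: 0.762 × 1.200³ = 1.3167rem
Step 7: 0.762 × 1.200⁷ = 2.7304rem
Difference: 2.7304 − 1.3167 = 1.4137rem

1.41rem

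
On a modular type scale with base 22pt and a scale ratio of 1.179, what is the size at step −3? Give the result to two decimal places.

22.0 ÷ 1.179³ = 22.0 ÷ 1.63886 ≈ 13.42

13.42pt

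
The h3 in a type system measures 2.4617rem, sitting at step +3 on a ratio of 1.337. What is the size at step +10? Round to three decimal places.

18.800rem

2.4617 × 1.337⁷ = 2.4617 × 7.63695 ≈ 18.800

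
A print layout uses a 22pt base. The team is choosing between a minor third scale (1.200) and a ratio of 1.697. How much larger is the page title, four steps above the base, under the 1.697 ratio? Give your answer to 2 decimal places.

136.83pt

Minor third: 22.0 × 1.200⁴ = 45.6192pt
At 1.697: 22.0 × 1.697⁴ = 182.4526pt
Difference: 182.4526 − 45.6192 = 136.8334pt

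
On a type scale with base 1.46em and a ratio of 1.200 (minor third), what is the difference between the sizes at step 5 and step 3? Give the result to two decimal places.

Step 3: 1.46 × 1.200³ = 2.5229em
Step 5: 1.46 × 1.200⁵ = 3.6329em
Difference: 3.6329 − 2.5229 = 1.1100em

1.11em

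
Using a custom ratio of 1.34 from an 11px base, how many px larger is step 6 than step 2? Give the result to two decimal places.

43.93px

Step 2: 11.0 × 1.34² = 19.7516px
Step 6: 11.0 × 1.34⁶ = 63.6827px
Difference: 63.6827 − 19.7516 = 43.9311px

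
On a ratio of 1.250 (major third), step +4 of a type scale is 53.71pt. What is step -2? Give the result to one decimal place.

Moving from step +4 to step -2 is 6 steps down, so divide by r⁶.
53.71 ÷ 1.250⁶ = 53.71 ÷ 3.81470 ≈ 14.080

14.1pt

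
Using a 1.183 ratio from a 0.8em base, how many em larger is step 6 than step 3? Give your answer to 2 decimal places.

Step 3: 0.8 × 1.183³ = 1.3245em
Step 6: 0.8 × 1.183⁶ = 2.1928em
Difference: 2.1928 − 1.3245 = 0.8683em

0.87em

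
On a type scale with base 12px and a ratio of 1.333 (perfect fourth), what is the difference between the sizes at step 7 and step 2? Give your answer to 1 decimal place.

68.4px

Step 2: 12.0 × 1.333² = 21.323px
Step 7: 12.0 × 1.333⁷ = 89.741px
Difference: 89.741 − 21.323 = 68.418px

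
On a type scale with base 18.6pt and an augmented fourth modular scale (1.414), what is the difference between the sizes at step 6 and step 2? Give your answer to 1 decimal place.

111.5pt

Step 2: 18.6 × 1.414² = 37.189pt
Step 6: 18.6 × 1.414⁶ = 148.665pt
Difference: 148.665 − 37.189 = 111.476pt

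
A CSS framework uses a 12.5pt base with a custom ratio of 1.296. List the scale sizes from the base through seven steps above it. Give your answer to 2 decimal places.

12.50pt, 16.20pt, 21.00pt, 27.21pt, 35.26pt, 45.70pt, 59.23pt, 76.76pt

Step 0: 12.5pt
Step 1: 12.5 × 1.296 = 16.20
Step 2: 12.5 × 1.296² = 21.00
Step 3: 12.5 × 1.296³ = 27.21
Step 4: 12.5 × 1.296⁴ = 35.26
Step 5: 12.5 × 1.296⁵ = 45.70
Step 6: 12.5 × 1.296⁶ = 59.23
Step 7: 12.5 × 1.296⁷ = 76.76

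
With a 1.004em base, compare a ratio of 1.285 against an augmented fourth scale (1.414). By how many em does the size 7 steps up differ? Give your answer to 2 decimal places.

At 1.285: 1.004 × 1.285⁷ = 5.8084em
Augmented fourth: 1.004 × 1.414⁷ = 11.3470em
Difference: 11.3470 − 5.8084 = 5.5386em

5.54em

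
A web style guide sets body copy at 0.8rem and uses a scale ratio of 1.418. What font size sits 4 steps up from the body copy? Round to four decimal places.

Every step multiplies by the scale ratio.
0.8 × 1.418⁴ = 0.8 × 4.04301 ≈ 3.2344

3.2344rem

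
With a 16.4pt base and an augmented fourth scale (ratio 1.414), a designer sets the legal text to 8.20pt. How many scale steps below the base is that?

1.414ⁿ = 16.4 / 8.20 = 2.0000
n = ln(2.0000) / ln(1.414) = 0.6931 / 0.3464 ≈ 2.00

2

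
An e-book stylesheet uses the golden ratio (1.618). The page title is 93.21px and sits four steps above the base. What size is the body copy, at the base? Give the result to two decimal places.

Moving from step +4 to step +0 is 4 steps down, so divide by r⁴.
93.21 ÷ 1.618⁴ = 93.21 ÷ 6.85353 ≈ 13.600

13.60px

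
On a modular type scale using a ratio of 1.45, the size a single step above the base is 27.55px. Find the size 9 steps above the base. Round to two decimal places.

The gap is 9 − (1) = 8 steps, so the factor is 1.45^8.
27.55 × 1.45⁸ = 27.55 × 19.54088 ≈ 538.351

538.35px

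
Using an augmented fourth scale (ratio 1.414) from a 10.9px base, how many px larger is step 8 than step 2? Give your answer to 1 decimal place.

152.4px

Step 2: 10.9 × 1.414² = 21.793px
Step 8: 10.9 × 1.414⁸ = 174.189px
Difference: 174.189 − 21.793 = 152.396px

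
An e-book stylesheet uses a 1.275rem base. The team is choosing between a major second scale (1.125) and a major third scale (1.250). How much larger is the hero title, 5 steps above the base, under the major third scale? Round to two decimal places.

Major second: 1.275 × 1.125⁵ = 2.2976rem
Major third: 1.275 × 1.250⁵ = 3.8910rem
Difference: 3.8910 − 2.2976 = 1.5934rem

1.59rem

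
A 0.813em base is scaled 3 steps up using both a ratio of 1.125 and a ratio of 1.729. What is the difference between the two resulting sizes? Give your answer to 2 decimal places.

3.04em

At 1.125: 0.813 × 1.125³ = 1.1576em
At 1.729: 0.813 × 1.729³ = 4.2022em
Difference: 4.2022 − 1.1576 = 3.0446em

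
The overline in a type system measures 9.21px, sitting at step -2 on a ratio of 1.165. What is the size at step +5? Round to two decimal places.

The gap is 5 − (-2) = 7 steps, so the factor is 1.165^7.
9.21 × 1.165⁷ = 9.21 × 2.91260 ≈ 26.825

26.83px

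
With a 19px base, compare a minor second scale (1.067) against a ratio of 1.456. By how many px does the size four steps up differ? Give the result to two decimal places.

Minor second: 19.0 × 1.067⁴ = 24.6270px
At 1.456: 19.0 × 1.456⁴ = 85.3884px
Difference: 85.3884 − 24.6270 = 60.7614px

60.76px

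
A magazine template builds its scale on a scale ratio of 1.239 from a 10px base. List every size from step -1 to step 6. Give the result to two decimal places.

Step -1: 10.0 ÷ 1.239 = 8.07
Step 0: 10px
Step 1: 10.0 × 1.239 = 12.39
Step 2: 10.0 × 1.239² = 15.35
Step 3: 10.0 × 1.239³ = 19.02
Step 4: 10.0 × 1.239⁴ = 23.57
Step 5: 10.0 × 1.239⁵ = 29.20
Step 6: 10.0 × 1.239⁶ = 36.18

8.07px, 10.00px, 12.39px, 15.35px, 19.02px, 23.57px, 29.20px, 36.18px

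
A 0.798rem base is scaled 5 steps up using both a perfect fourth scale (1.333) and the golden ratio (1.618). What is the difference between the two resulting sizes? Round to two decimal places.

Perfect fourth: 0.798 × 1.333⁵ = 3.3586rem
Golden ratio: 0.798 × 1.618⁵ = 8.8490rem
Difference: 8.8490 − 3.3586 = 5.4904rem

5.49rem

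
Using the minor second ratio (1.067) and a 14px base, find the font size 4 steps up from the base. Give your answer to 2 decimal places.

14.0 × 1.067⁴ = 14.0 × 1.29616 ≈ 18.15

18.15px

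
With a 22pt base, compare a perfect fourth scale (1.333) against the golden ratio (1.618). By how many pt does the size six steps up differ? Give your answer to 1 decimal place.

271.3pt

Perfect fourth: 22.0 × 1.333⁶ = 123.425pt
Golden ratio: 22.0 × 1.618⁶ = 394.724pt
Difference: 394.724 − 123.425 = 271.299pt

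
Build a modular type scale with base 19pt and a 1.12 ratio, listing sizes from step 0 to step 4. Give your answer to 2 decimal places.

Step 0: 19pt
Step 1: 19.0 × 1.12 = 21.28
Step 2: 19.0 × 1.12² = 23.83
Step 3: 19.0 × 1.12³ = 26.69
Step 4: 19.0 × 1.12⁴ = 29.90

19.00pt, 21.28pt, 23.83pt, 26.69pt, 29.90pt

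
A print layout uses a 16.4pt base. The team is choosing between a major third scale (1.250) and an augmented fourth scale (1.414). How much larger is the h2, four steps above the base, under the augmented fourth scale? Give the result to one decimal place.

25.5pt

Major third: 16.4 × 1.250⁴ = 40.039pt
Augmented fourth: 16.4 × 1.414⁴ = 65.560pt
Difference: 65.560 − 40.039 = 25.521pt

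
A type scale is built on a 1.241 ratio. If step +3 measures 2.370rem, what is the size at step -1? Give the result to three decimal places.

0.999rem

The gap is -1 − (3) = -4 steps, so the factor is 1.241^-4.
2.370 ÷ 1.241⁴ = 2.370 ÷ 2.37185 ≈ 0.999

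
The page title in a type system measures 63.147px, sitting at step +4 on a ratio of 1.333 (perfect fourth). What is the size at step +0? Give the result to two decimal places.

20.00px

63.147 ÷ 1.333⁴ = 63.147 ÷ 3.15733 ≈ 20.000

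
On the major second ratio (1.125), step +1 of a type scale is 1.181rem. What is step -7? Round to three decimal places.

0.460rem

The gap is -7 − (1) = -8 steps, so the factor is 1.125^-8.
1.181 ÷ 1.125⁸ = 1.181 ÷ 2.56578 ≈ 0.460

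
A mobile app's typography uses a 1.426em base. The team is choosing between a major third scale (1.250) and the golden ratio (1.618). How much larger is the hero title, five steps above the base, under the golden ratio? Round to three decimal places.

Major third: 1.426 × 1.250⁵ = 4.35181em
Golden ratio: 1.426 × 1.618⁵ = 15.81292em
Difference: 15.81292 − 4.35181 = 11.46111em

11.461em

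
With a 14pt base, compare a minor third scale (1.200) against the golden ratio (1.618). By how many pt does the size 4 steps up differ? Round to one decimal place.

Minor third: 14.0 × 1.200⁴ = 29.030pt
Golden ratio: 14.0 × 1.618⁴ = 95.949pt
Difference: 95.949 − 29.030 = 66.919pt

66.9pt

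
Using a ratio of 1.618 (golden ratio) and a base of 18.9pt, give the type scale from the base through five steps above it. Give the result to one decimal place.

Step 0: 18.9pt
Step 1: 18.9 × 1.618 = 30.6
Step 2: 18.9 × 1.618² = 49.5
Step 3: 18.9 × 1.618³ = 80.1
Step 4: 18.9 × 1.618⁴ = 129.5
Step 5: 18.9 × 1.618⁵ = 209.6

18.9pt, 30.6pt, 49.5pt, 80.1pt, 129.5pt, 209.6pt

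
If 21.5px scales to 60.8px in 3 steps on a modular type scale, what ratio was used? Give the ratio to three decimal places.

The ratio satisfies 21.5 × r³ = 60.8, so r = (60.8 / 21.5)^(1/3).
r = 2.8279^(1/3) ≈ 1.4141

1.414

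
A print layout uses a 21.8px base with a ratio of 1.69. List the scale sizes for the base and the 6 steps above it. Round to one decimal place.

21.8px, 36.8px, 62.3px, 105.2px, 177.8px, 300.5px, 507.9px

Step 0: 21.8px
Step 1: 21.8 × 1.69 = 36.8
Step 2: 21.8 × 1.69² = 62.3
Step 3: 21.8 × 1.69³ = 105.2
Step 4: 21.8 × 1.69⁴ = 177.8
Step 5: 21.8 × 1.69⁵ = 300.5
Step 6: 21.8 × 1.69⁶ = 507.9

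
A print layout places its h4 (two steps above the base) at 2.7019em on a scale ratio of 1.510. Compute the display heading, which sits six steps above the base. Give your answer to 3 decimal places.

2.7019 × 1.510⁴ = 2.7019 × 5.19886 ≈ 14.047

14.047em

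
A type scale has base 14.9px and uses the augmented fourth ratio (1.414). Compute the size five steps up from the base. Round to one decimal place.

14.9 × 1.414⁵ = 14.9 × 5.65258 ≈ 84.22

84.2px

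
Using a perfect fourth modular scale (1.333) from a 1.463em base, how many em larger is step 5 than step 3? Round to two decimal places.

2.69em

Step 3: 1.463 × 1.333³ = 3.4653em
Step 5: 1.463 × 1.333⁵ = 6.1574em
Difference: 6.1574 − 3.4653 = 2.6921em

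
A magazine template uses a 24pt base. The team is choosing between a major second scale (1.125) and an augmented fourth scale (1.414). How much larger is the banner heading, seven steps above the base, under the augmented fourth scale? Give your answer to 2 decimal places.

Major second: 24.0 × 1.125⁷ = 54.7367pt
Augmented fourth: 24.0 × 1.414⁷ = 271.2421pt
Difference: 271.2421 − 54.7367 = 216.5054pt

216.51pt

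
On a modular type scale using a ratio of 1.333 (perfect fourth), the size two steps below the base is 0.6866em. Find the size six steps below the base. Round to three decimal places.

0.217em

0.6866 ÷ 1.333⁴ = 0.6866 ÷ 3.15733 ≈ 0.217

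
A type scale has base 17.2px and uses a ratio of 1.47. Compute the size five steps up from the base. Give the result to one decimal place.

118.1px

17.2 × 1.47⁵ = 17.2 × 6.86415 ≈ 118.06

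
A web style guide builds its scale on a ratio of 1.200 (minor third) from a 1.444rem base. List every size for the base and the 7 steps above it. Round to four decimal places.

Step 0: 1.444rem
Step 1: 1.444 × 1.200 = 1.7328
Step 2: 1.444 × 1.200² = 2.0794
Step 3: 1.444 × 1.200³ = 2.4952
Step 4: 1.444 × 1.200⁴ = 2.9943
Step 5: 1.444 × 1.200⁵ = 3.5931
Step 6: 1.444 × 1.200⁶ = 4.3118
Step 7: 1.444 × 1.200⁷ = 5.1741

1.4440rem, 1.7328rem, 2.0794rem, 2.4952rem, 2.9943rem, 3.5931rem, 4.3118rem, 5.1741rem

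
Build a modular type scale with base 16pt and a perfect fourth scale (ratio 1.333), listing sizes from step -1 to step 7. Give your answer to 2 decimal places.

Step -1: 16.0 ÷ 1.333 = 12.00
Step 0: 16pt
Step 1: 16.0 × 1.333 = 21.33
Step 2: 16.0 × 1.333² = 28.43
Step 3: 16.0 × 1.333³ = 37.90
Step 4: 16.0 × 1.333⁴ = 50.52
Step 5: 16.0 × 1.333⁵ = 67.34
Step 6: 16.0 × 1.333⁶ = 89.76
Step 7: 16.0 × 1.333⁷ = 119.66

12.00pt, 16.00pt, 21.33pt, 28.43pt, 37.90pt, 50.52pt, 67.34pt, 89.76pt, 119.66pt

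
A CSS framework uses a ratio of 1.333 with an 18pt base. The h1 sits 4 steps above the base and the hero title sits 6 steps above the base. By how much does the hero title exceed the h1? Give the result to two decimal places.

44.15pt

Step 4: 18.0 × 1.333⁴ = 56.8320pt
Step 6: 18.0 × 1.333⁶ = 100.9842pt
Difference: 100.9842 − 56.8320 = 44.1522pt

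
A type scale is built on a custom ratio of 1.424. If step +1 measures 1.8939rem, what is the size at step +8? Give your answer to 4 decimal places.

22.4868rem

1.8939 × 1.424⁷ = 1.8939 × 11.87326 ≈ 22.4868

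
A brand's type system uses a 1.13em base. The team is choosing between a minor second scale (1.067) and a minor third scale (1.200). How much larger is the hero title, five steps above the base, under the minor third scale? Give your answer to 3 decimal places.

1.249em

Minor second: 1.13 × 1.067⁵ = 1.56279em
Minor third: 1.13 × 1.200⁵ = 2.81180em
Difference: 2.81180 − 1.56279 = 1.24901em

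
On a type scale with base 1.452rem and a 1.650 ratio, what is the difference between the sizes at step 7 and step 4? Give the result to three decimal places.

37.583rem

Step 4: 1.452 × 1.650⁴ = 10.76223rem
Step 7: 1.452 × 1.650⁷ = 48.34530rem
Difference: 48.34530 − 10.76223 = 37.58307rem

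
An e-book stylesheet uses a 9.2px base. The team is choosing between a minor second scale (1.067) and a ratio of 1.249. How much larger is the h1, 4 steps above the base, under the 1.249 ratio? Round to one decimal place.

10.5px

Minor second: 9.2 × 1.067⁴ = 11.925px
At 1.249: 9.2 × 1.249⁴ = 22.389px
Difference: 22.389 − 11.925 = 10.464px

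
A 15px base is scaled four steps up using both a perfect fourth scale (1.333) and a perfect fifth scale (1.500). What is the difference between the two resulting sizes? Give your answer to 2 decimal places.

Perfect fourth: 15.0 × 1.333⁴ = 47.3600px
Perfect fifth: 15.0 × 1.500⁴ = 75.9375px
Difference: 75.9375 − 47.3600 = 28.5775px

28.58px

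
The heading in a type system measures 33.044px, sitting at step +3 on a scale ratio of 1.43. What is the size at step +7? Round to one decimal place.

33.044 × 1.43⁴ = 33.044 × 4.18162 ≈ 138.177

138.2px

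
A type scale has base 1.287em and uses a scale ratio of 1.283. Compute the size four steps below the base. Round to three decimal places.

1.287 ÷ 1.283⁴ = 1.287 ÷ 2.70961 ≈ 0.475

0.475em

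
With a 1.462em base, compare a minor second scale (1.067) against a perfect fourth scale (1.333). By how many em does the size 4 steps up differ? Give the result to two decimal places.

2.72em

Minor second: 1.462 × 1.067⁴ = 1.8950em
Perfect fourth: 1.462 × 1.333⁴ = 4.6160em
Difference: 4.6160 − 1.8950 = 2.7210em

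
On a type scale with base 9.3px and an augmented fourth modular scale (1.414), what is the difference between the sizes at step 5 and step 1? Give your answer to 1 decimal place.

39.4px

Step 1: 9.3 × 1.414 = 13.150px
Step 5: 9.3 × 1.414⁵ = 52.569px
Difference: 52.569 − 13.150 = 39.419px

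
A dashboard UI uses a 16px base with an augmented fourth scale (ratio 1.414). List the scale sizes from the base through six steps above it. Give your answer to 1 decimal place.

Step 0: 16px
Step 1: 16.0 × 1.414 = 22.6
Step 2: 16.0 × 1.414² = 32.0
Step 3: 16.0 × 1.414³ = 45.2
Step 4: 16.0 × 1.414⁴ = 64.0
Step 5: 16.0 × 1.414⁵ = 90.4
Step 6: 16.0 × 1.414⁶ = 127.9

16.0px, 22.6px, 32.0px, 45.2px, 64.0px, 90.4px, 127.9px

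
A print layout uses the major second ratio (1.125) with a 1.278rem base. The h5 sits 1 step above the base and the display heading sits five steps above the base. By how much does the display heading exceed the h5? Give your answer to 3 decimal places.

Step 1: 1.278 × 1.125 = 1.43775rem
Step 5: 1.278 × 1.125⁵ = 2.30300rem
Difference: 2.30300 − 1.43775 = 0.86525rem

0.865rem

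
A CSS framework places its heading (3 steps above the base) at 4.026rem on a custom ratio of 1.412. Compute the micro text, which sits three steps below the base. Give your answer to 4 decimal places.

4.026 ÷ 1.412⁶ = 4.026 ÷ 7.92516 ≈ 0.5080

0.5080rem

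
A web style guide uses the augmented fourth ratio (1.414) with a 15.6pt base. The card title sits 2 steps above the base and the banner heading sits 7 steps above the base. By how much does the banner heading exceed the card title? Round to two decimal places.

Step 2: 15.6 × 1.414² = 31.1906pt
Step 7: 15.6 × 1.414⁷ = 176.3074pt
Difference: 176.3074 − 31.1906 = 145.1168pt

145.12pt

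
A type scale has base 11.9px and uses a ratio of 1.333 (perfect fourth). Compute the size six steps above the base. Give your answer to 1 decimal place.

Every step multiplies by the scale ratio.
11.9 × 1.333⁶ = 11.9 × 5.61023 ≈ 66.76

66.8px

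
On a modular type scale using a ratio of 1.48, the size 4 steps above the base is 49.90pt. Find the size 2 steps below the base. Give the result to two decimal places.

4.75pt

Moving from step +4 to step -2 is 6 steps down, so divide by r⁶.
49.90 ÷ 1.48⁶ = 49.90 ÷ 10.50922 ≈ 4.748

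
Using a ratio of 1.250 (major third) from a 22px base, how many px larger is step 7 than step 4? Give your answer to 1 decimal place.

Step 4: 22.0 × 1.250⁴ = 53.711px
Step 7: 22.0 × 1.250⁷ = 104.904px
Difference: 104.904 − 53.711 = 51.193px

51.2px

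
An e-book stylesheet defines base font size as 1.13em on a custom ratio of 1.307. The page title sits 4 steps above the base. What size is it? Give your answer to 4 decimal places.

1.13 × 1.307⁴ = 1.13 × 2.91811 ≈ 3.2975

3.2975em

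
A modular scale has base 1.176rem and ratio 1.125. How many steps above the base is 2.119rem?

1.125ⁿ = 2.119 / 1.176 = 1.8019
n = ln(1.8019) / ln(1.125) = 0.5888 / 0.1178 ≈ 5.00

5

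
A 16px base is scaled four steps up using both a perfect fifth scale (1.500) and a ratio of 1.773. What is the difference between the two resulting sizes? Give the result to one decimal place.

77.1px

Perfect fifth: 16.0 × 1.500⁴ = 81.000px
At 1.773: 16.0 × 1.773⁴ = 158.108px
Difference: 158.108 − 81.000 = 77.108px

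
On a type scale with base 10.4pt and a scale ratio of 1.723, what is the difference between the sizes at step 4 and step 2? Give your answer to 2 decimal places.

60.78pt

Step 2: 10.4 × 1.723² = 30.8748pt
Step 4: 10.4 × 1.723⁴ = 91.6589pt
Difference: 91.6589 − 30.8748 = 60.7841pt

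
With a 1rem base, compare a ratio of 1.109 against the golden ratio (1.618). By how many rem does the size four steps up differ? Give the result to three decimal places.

5.341rem

At 1.109: 1.0 × 1.109⁴ = 1.51261rem
Golden ratio: 1.0 × 1.618⁴ = 6.85353rem
Difference: 6.85353 − 1.51261 = 5.34092rem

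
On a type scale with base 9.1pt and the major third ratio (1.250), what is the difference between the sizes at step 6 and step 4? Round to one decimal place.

12.5pt

Step 4: 9.1 × 1.250⁴ = 22.217pt
Step 6: 9.1 × 1.250⁶ = 34.714pt
Difference: 34.714 − 22.217 = 12.497pt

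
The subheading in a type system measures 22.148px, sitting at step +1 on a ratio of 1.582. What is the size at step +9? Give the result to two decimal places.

868.93px

22.148 × 1.582⁸ = 22.148 × 39.23303 ≈ 868.933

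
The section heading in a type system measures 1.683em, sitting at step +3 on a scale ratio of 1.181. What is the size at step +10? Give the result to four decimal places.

5.3930em

1.683 × 1.181⁷ = 1.683 × 3.20442 ≈ 5.3930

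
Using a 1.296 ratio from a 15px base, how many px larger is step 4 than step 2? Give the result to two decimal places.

Step 2: 15.0 × 1.296² = 25.1942px
Step 4: 15.0 × 1.296⁴ = 42.3166px
Difference: 42.3166 − 25.1942 = 17.1224px

17.12px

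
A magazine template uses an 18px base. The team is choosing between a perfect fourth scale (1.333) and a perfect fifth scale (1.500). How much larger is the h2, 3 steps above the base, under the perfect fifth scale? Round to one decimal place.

18.1px

Perfect fourth: 18.0 × 1.333³ = 42.635px
Perfect fifth: 18.0 × 1.500³ = 60.750px
Difference: 60.750 − 42.635 = 18.115px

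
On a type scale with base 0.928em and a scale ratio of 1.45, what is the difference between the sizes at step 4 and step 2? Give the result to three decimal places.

Step 2: 0.928 × 1.45² = 1.95112em
Step 4: 0.928 × 1.45⁴ = 4.10223em
Difference: 4.10223 − 1.95112 = 2.15111em

2.151em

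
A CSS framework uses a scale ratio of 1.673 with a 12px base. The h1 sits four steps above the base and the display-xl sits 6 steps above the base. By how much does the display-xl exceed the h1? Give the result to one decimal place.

Step 4: 12.0 × 1.673⁴ = 94.008px
Step 6: 12.0 × 1.673⁶ = 263.122px
Difference: 263.122 − 94.008 = 169.114px

169.1px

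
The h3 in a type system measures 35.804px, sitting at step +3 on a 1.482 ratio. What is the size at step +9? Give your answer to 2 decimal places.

379.33px

Moving from step +3 to step +9 is 6 steps up, so multiply by r⁶.
35.804 × 1.482⁶ = 35.804 × 10.59471 ≈ 379.333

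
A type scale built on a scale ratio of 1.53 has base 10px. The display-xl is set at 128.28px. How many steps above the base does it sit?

1.53ⁿ = 128.28 / 10 = 12.8280
n = ln(12.8280) / ln(1.53) = 2.5516 / 0.4253 ≈ 6.00

6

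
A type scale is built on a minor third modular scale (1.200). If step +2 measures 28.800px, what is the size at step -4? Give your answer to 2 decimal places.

9.65px

The gap is -4 − (2) = -6 steps, so the factor is 1.200^-6.
28.800 ÷ 1.200⁶ = 28.800 ÷ 2.98598 ≈ 9.645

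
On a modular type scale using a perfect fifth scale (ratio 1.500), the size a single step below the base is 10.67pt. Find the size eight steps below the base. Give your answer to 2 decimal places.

0.62pt

The gap is -8 − (-1) = -7 steps, so the factor is 1.500^-7.
10.67 ÷ 1.500⁷ = 10.67 ÷ 17.08594 ≈ 0.624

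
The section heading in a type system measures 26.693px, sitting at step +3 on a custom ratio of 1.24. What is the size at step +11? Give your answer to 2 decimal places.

The gap is 11 − (3) = 8 steps, so the factor is 1.24^8.
26.693 × 1.24⁸ = 26.693 × 5.58951 ≈ 149.201

149.20px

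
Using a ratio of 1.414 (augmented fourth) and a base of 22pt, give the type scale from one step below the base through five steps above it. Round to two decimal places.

Step -1: 22.0 ÷ 1.414 = 15.56
Step 0: 22pt
Step 1: 22.0 × 1.414 = 31.11
Step 2: 22.0 × 1.414² = 43.99
Step 3: 22.0 × 1.414³ = 62.20
Step 4: 22.0 × 1.414⁴ = 87.95
Step 5: 22.0 × 1.414⁵ = 124.36

15.56pt, 22.00pt, 31.11pt, 43.99pt, 62.20pt, 87.95pt, 124.36pt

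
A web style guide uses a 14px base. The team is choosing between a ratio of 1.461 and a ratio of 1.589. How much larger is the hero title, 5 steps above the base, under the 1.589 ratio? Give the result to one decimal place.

48.6px

At 1.461: 14.0 × 1.461⁵ = 93.192px
At 1.589: 14.0 × 1.589⁵ = 141.823px
Difference: 141.823 − 93.192 = 48.631px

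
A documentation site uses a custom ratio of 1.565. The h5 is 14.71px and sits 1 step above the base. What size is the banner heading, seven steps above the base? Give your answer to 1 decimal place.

216.1px

Moving from step +1 to step +7 is 6 steps up, so multiply by r⁶.
14.71 × 1.565⁶ = 14.71 × 14.69217 ≈ 216.122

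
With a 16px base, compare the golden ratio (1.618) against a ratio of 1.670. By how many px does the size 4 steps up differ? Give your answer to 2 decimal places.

14.79px

Golden ratio: 16.0 × 1.618⁴ = 109.6564px
At 1.670: 16.0 × 1.670⁴ = 124.4474px
Difference: 124.4474 − 109.6564 = 14.7910px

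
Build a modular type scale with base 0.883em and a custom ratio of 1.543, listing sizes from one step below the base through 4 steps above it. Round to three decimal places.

0.572em, 0.883em, 1.362em, 2.102em, 3.244em, 5.005em

Step -1: 0.883 ÷ 1.543 = 0.572
Step 0: 0.883em
Step 1: 0.883 × 1.543 = 1.362
Step 2: 0.883 × 1.543² = 2.102
Step 3: 0.883 × 1.543³ = 3.244
Step 4: 0.883 × 1.543⁴ = 5.005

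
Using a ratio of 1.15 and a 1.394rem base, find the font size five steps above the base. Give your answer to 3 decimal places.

2.804rem

1.394 × 1.15⁵ = 1.394 × 2.01136 ≈ 2.804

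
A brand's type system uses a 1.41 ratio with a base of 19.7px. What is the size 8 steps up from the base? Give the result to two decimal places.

307.76px

19.7 × 1.41⁸ = 19.7 × 15.62259 ≈ 307.76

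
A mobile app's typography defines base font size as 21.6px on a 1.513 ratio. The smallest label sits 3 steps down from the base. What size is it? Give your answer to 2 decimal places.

21.6 ÷ 1.513³ = 21.6 ÷ 3.46351 ≈ 6.24

6.24px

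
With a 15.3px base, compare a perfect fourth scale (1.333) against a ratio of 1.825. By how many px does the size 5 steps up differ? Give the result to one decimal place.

Perfect fourth: 15.3 × 1.333⁵ = 64.394px
At 1.825: 15.3 × 1.825⁵ = 309.746px
Difference: 309.746 − 64.394 = 245.352px

245.4px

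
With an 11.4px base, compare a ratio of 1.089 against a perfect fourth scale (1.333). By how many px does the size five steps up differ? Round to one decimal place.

30.5px

At 1.089: 11.4 × 1.089⁵ = 17.460px
Perfect fourth: 11.4 × 1.333⁵ = 47.979px
Difference: 47.979 − 17.460 = 30.519px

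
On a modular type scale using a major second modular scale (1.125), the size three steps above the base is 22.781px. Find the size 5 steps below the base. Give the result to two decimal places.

8.88px

The gap is -5 − (3) = -8 steps, so the factor is 1.125^-8.
22.781 ÷ 1.125⁸ = 22.781 ÷ 2.56578 ≈ 8.879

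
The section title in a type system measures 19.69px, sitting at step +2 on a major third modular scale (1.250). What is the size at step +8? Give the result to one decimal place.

19.69 × 1.250⁶ = 19.69 × 3.81470 ≈ 75.111

75.1px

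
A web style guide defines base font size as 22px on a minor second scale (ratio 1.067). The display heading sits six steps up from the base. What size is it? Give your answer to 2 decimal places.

32.46px

22.0 × 1.067⁶ = 22.0 × 1.47566 ≈ 32.46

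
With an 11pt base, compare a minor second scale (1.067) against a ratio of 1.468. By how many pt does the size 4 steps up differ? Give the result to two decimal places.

36.83pt

Minor second: 11.0 × 1.067⁴ = 14.2577pt
At 1.468: 11.0 × 1.468⁴ = 51.0854pt
Difference: 51.0854 − 14.2577 = 36.8277pt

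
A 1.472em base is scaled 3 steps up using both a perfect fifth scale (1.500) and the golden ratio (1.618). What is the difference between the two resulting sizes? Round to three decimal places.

Perfect fifth: 1.472 × 1.500³ = 4.96800em
Golden ratio: 1.472 × 1.618³ = 6.23510em
Difference: 6.23510 − 4.96800 = 1.26710em

1.267em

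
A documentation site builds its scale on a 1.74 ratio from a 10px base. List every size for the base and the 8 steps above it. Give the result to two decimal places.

Step 0: 10px
Step 1: 10.0 × 1.74 = 17.40
Step 2: 10.0 × 1.74² = 30.28
Step 3: 10.0 × 1.74³ = 52.68
Step 4: 10.0 × 1.74⁴ = 91.66
Step 5: 10.0 × 1.74⁵ = 159.49
Step 6: 10.0 × 1.74⁶ = 277.52
Step 7: 10.0 × 1.74⁷ = 482.89
Step 8: 10.0 × 1.74⁸ = 840.22

10.00px, 17.40px, 30.28px, 52.68px, 91.66px, 159.49px, 277.52px, 482.89px, 840.22px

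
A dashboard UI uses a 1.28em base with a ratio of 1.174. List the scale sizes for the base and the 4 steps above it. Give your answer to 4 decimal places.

Step 0: 1.28em
Step 1: 1.28 × 1.174 = 1.5027
Step 2: 1.28 × 1.174² = 1.7642
Step 3: 1.28 × 1.174³ = 2.0712
Step 4: 1.28 × 1.174⁴ = 2.4315

1.2800em, 1.5027em, 1.7642em, 2.0712em, 2.4315em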